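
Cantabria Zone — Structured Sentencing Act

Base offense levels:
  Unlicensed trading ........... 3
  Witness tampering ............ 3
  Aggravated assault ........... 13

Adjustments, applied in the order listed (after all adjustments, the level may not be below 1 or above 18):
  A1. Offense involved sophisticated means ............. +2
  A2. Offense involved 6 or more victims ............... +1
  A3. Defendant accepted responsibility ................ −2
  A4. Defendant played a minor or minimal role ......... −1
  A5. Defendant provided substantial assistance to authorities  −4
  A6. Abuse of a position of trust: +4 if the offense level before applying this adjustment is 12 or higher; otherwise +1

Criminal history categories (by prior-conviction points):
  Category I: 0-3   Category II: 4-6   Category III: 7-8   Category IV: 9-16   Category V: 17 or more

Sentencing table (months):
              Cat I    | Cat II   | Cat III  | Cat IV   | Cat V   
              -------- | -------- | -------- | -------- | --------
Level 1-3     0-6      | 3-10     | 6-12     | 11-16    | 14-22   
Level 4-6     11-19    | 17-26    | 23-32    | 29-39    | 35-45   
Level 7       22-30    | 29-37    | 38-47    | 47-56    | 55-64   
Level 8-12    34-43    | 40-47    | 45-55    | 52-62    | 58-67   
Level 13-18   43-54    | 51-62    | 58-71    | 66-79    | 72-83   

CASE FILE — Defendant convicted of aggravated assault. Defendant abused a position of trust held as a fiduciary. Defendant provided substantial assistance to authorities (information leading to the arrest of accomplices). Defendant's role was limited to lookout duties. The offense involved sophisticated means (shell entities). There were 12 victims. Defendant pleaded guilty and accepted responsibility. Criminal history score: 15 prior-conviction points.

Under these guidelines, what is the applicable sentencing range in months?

Base offense level for aggravated assault: 13.
A1 applies: 13 + 2 = 15.
A2 applies: 15 + 1 = 16.
A3 applies: 16 − 2 = 14.
A4 applies: 14 − 1 = 13.
A5 applies: 13 − 4 = 9.
A6 applies (level before this adjustment is 9 < 12, so +1): 9 + 1 = 10.
Final offense level: 10.
Criminal history: 15 prior points → Category IV (9-16).
Level 10 falls in the 8-12 band.
Grid: Level 8-12 × Category IV = 52-62 months.

52-62 months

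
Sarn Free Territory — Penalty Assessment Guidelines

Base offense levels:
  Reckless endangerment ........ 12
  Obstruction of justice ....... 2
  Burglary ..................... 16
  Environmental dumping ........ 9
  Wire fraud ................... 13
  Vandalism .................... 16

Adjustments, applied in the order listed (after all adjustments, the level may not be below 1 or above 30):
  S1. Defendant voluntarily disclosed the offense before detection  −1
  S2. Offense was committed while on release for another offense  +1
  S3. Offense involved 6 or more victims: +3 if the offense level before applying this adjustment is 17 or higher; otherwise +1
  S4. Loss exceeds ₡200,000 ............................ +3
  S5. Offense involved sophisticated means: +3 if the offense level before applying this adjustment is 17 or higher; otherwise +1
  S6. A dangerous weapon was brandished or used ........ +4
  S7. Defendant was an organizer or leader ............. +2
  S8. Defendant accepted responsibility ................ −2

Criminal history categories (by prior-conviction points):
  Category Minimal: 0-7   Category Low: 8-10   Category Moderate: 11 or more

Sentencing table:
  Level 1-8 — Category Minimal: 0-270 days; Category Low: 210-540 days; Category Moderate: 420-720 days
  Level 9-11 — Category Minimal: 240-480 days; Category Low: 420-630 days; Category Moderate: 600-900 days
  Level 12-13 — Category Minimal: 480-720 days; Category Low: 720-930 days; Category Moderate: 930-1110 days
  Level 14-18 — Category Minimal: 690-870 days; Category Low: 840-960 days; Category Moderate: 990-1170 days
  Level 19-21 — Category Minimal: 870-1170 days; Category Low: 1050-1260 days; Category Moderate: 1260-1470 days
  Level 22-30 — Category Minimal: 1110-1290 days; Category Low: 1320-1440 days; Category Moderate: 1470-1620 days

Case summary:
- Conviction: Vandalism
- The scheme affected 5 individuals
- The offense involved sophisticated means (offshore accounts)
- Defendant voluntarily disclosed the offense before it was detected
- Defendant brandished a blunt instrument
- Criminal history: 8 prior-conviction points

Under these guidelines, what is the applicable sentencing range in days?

1050-1260 days

Base offense level for vandalism: 16.
S1 applies: 16 − 1 = 15.
S3 does not apply.
S4 does not apply.
S5 applies (level before this adjustment is 15 < 17, so +1): 15 + 1 = 16.
S6 applies: 16 + 4 = 20.
S7 does not apply.
Final offense level: 20.
Criminal history: 8 prior points → Category Low (8-10).
Level 20 falls in the 19-21 band.
Grid: Level 19-21 × Category Low = 1050-1260 days.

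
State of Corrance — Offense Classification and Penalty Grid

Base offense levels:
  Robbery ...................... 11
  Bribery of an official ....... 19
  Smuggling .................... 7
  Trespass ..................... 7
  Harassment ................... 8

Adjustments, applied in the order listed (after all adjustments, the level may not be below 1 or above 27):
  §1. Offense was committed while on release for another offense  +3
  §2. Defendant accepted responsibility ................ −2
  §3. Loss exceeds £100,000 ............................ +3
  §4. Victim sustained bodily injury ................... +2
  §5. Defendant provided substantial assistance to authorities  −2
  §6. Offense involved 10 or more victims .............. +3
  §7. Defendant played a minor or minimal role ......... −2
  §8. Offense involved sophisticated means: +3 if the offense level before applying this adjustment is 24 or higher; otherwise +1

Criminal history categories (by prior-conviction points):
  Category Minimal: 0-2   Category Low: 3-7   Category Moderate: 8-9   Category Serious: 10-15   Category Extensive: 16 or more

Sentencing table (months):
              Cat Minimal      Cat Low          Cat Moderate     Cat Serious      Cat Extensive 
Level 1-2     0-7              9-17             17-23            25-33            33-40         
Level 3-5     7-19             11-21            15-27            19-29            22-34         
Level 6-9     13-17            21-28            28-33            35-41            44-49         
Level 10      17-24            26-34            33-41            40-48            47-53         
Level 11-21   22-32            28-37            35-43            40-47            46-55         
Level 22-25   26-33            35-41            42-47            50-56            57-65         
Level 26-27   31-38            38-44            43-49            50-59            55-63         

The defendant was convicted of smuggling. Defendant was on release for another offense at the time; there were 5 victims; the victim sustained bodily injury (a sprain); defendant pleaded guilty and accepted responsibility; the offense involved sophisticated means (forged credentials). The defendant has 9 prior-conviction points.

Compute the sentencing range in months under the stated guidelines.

Base offense level for smuggling: 7.
§1 applies: 7 + 3 = 10.
§2 applies: 10 − 2 = 8.
§4 applies: 8 + 2 = 10.
§6 does not apply.
§7 does not apply.
§8 applies (level before this adjustment is 10 < 24, so +1): 10 + 1 = 11.
Final offense level: 11.
Criminal history: 9 prior points → Category Moderate (8-9).
Level 11 falls in the 11-21 band.
Grid: Level 11-21 × Category Moderate = 35-43 months.

35-43 months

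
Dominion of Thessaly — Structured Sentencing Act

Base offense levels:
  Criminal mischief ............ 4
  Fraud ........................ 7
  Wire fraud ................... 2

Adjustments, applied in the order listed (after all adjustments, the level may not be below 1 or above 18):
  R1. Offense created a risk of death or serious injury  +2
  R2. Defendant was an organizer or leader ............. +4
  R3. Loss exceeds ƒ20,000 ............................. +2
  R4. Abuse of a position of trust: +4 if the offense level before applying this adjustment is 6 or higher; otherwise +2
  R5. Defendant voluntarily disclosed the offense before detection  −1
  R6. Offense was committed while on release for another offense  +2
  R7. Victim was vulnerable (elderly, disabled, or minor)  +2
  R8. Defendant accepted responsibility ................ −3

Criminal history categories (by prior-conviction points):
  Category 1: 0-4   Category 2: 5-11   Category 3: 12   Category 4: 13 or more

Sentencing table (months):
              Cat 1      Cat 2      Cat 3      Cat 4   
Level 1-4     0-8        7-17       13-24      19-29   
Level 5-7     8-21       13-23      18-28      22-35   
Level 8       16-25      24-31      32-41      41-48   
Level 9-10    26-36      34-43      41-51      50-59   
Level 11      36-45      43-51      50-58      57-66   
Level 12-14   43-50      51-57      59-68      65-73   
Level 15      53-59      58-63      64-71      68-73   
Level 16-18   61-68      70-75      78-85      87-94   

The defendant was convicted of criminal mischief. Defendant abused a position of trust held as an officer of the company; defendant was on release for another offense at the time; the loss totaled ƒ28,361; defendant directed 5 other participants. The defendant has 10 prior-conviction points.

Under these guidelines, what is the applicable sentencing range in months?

70-75 months

Base offense level for criminal mischief: 4.
R1 does not apply.
R2 applies: 4 + 4 = 8.
R3 applies: 8 + 2 = 10.
R4 applies (level before this adjustment is 10 ≥ 6, so +4): 10 + 4 = 14.
R5 does not apply.
R6 applies: 14 + 2 = 16.
R7 does not apply.
R8 does not apply.
Final offense level: 16.
Criminal history: 10 prior points → Category 2 (5-11).
Level 16 falls in the 16-18 band.
Grid: Level 16-18 × Category 2 = 70-75 months.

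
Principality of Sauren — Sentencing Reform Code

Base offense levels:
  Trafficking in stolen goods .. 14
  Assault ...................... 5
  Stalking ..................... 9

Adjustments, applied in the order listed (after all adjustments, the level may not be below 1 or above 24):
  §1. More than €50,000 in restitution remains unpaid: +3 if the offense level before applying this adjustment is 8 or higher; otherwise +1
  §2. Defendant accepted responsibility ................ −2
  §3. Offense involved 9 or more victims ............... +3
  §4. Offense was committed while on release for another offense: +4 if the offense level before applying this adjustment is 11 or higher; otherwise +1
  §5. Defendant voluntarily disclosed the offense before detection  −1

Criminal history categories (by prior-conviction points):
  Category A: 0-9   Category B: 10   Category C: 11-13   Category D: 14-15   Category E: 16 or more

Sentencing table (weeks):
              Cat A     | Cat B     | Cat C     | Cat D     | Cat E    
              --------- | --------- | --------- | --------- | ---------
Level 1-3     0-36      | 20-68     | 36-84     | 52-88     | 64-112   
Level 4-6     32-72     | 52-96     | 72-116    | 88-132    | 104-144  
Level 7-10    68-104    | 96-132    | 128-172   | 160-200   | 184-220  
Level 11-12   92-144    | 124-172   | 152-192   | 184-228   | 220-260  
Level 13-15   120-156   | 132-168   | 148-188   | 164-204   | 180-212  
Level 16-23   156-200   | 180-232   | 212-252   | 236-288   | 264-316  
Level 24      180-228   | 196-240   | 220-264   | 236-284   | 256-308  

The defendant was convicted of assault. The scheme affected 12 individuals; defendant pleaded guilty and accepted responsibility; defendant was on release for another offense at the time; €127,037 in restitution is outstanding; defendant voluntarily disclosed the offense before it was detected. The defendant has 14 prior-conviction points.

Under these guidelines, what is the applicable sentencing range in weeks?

Base offense level for assault: 5.
§1 applies (level before this adjustment is 5 < 8, so +1): 5 + 1 = 6.
§2 applies: 6 − 2 = 4.
§3 applies: 4 + 3 = 7.
§4 applies (level before this adjustment is 7 < 11, so +1): 7 + 1 = 8.
§5 applies: 8 − 1 = 7.
Final offense level: 7.
Criminal history: 14 prior points → Category D (14-15).
Level 7 falls in the 7-10 band.
Grid: Level 7-10 × Category D = 160-200 weeks.

160-200 weeks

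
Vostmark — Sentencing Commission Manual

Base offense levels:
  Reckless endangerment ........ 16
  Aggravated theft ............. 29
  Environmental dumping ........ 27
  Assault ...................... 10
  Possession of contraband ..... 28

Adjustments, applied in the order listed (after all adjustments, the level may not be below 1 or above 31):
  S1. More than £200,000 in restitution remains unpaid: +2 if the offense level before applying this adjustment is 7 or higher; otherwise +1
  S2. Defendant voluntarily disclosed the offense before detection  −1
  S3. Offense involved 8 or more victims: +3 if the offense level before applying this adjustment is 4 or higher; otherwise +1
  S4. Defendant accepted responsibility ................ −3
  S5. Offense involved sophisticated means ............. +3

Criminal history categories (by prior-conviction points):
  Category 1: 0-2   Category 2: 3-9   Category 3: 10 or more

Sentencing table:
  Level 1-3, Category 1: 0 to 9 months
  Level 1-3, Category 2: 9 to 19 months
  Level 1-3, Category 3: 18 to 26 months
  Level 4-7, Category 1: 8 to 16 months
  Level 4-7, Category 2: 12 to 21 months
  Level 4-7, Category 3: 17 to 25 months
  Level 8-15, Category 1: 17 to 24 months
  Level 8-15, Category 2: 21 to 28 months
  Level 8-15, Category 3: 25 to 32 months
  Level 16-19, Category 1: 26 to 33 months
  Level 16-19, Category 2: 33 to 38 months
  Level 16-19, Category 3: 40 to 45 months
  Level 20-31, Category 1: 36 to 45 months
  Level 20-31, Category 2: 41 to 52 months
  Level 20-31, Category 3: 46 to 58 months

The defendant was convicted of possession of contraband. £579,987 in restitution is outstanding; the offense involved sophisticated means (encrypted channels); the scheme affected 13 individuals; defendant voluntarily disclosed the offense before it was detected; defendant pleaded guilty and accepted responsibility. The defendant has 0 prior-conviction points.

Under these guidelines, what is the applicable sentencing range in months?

36-45 months

Base offense level for possession of contraband: 28.
S1 applies (level before this adjustment is 28 ≥ 7, so +2): 28 + 2 = 30.
S2 applies: 30 − 1 = 29.
S3 applies (level before this adjustment is 29 ≥ 4, so +3): 29 + 3 = 32.
S4 applies: 32 − 3 = 29.
S5 applies: 29 + 3 = 32.
Level 32 exceeds the maximum of 31; capped at 31.
Final offense level: 31.
Criminal history: 0 prior points → Category 1 (0-2).
Level 31 falls in the 20-31 band.
Grid: Level 20-31 × Category 1 = 36-45 months.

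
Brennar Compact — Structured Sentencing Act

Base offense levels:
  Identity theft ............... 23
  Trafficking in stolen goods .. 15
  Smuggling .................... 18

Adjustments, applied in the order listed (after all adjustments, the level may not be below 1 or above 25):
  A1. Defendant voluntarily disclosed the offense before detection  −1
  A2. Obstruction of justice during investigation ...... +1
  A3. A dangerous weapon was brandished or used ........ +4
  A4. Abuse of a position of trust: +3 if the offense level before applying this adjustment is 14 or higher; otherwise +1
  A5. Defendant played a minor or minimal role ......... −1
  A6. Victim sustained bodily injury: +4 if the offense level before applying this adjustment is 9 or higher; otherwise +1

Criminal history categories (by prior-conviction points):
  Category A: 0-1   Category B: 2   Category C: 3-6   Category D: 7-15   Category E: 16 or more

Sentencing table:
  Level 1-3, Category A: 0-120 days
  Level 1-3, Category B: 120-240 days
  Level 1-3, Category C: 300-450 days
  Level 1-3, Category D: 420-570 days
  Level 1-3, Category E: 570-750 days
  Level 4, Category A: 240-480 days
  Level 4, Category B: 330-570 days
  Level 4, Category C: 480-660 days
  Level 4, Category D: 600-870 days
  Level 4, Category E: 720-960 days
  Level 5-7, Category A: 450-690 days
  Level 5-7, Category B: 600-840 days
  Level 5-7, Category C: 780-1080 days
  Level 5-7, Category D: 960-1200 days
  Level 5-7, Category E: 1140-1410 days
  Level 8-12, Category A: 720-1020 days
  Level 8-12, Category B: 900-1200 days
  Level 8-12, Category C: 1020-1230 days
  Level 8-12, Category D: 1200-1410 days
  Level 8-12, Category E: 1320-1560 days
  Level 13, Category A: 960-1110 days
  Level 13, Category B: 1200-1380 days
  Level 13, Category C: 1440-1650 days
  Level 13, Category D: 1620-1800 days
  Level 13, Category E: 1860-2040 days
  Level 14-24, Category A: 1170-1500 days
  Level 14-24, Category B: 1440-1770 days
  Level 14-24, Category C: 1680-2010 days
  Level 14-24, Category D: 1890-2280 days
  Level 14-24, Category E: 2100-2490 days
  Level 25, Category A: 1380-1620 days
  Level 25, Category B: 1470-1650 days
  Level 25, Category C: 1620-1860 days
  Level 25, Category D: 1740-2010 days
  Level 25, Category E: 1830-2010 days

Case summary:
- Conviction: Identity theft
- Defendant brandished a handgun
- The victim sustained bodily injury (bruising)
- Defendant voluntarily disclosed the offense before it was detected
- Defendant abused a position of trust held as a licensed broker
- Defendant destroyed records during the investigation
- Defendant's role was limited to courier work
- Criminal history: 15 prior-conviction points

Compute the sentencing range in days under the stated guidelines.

1740-2010 days

Base offense level for identity theft: 23.
A1 applies: 23 − 1 = 22.
A2 applies: 22 + 1 = 23.
A3 applies: 23 + 4 = 27.
A4 applies (level before this adjustment is 27 ≥ 14, so +3): 27 + 3 = 30.
A5 applies: 30 − 1 = 29.
A6 applies (level before this adjustment is 29 ≥ 9, so +4): 29 + 4 = 33.
Level 33 exceeds the maximum of 25; capped at 25.
Final offense level: 25.
Criminal history: 15 prior points → Category D (7-15).
Level 25 falls in the 25 band.
Grid: Level 25 × Category D = 1740-2010 days.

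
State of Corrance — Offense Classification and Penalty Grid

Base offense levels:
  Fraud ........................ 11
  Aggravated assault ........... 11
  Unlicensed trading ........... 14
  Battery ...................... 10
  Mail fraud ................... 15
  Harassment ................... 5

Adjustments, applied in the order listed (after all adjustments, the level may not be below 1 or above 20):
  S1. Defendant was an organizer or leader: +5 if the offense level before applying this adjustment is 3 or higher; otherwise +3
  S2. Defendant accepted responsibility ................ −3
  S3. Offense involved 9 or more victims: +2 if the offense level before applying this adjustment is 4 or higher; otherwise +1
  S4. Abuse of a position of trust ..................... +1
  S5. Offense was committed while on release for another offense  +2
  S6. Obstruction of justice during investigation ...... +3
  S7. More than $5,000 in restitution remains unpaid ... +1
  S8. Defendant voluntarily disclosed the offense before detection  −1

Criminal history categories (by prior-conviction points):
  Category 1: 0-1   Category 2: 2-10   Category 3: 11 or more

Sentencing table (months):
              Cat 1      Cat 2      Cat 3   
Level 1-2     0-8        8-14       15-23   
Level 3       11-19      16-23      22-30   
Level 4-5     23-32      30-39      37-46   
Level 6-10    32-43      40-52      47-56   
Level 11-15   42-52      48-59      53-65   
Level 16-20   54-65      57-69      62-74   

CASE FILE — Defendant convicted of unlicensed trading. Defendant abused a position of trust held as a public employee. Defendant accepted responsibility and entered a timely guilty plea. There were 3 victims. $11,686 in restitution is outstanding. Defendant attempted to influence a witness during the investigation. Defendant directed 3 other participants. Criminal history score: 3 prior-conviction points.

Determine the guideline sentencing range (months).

57-69 months

Base offense level for unlicensed trading: 14.
S1 applies (level before this adjustment is 14 ≥ 3, so +5): 14 + 5 = 19.
S2 applies: 19 − 3 = 16.
S4 applies: 16 + 1 = 17.
S5 does not apply.
S6 applies: 17 + 3 = 20.
S7 applies: 20 + 1 = 21.
S8 does not apply.
Level 21 exceeds the maximum of 20; capped at 20.
Final offense level: 20.
Criminal history: 3 prior points → Category 2 (2-10).
Level 20 falls in the 16-20 band.
Grid: Level 16-20 × Category 2 = 57-69 months.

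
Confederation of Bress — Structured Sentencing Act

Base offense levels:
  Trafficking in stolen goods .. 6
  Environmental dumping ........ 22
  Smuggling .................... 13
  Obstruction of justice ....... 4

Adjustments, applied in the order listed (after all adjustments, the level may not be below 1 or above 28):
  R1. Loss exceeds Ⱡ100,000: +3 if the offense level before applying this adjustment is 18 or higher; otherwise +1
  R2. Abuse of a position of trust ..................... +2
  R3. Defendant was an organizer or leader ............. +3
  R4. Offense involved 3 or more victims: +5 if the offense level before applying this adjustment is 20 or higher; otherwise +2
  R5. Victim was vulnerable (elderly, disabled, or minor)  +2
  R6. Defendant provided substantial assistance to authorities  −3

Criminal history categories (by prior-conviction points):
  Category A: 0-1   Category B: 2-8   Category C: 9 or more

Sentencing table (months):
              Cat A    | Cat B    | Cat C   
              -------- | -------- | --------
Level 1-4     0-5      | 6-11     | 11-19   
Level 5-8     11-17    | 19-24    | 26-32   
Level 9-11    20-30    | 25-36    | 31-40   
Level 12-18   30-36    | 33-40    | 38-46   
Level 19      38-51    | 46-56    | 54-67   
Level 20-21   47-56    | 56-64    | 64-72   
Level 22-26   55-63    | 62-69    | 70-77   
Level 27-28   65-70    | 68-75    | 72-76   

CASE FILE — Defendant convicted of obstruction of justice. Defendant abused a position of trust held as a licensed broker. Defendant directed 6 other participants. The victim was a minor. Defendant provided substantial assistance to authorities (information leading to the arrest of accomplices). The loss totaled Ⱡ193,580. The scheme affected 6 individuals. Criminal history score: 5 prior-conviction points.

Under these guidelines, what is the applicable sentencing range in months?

Base offense level for obstruction of justice: 4.
R1 applies (level before this adjustment is 4 < 18, so +1): 4 + 1 = 5.
R2 applies: 5 + 2 = 7.
R3 applies: 7 + 3 = 10.
R4 applies (level before this adjustment is 10 < 20, so +2): 10 + 2 = 12.
R5 applies: 12 + 2 = 14.
R6 applies: 14 − 3 = 11.
Final offense level: 11.
Criminal history: 5 prior points → Category B (2-8).
Level 11 falls in the 9-11 band.
Grid: Level 9-11 × Category B = 25-36 months.

25-36 months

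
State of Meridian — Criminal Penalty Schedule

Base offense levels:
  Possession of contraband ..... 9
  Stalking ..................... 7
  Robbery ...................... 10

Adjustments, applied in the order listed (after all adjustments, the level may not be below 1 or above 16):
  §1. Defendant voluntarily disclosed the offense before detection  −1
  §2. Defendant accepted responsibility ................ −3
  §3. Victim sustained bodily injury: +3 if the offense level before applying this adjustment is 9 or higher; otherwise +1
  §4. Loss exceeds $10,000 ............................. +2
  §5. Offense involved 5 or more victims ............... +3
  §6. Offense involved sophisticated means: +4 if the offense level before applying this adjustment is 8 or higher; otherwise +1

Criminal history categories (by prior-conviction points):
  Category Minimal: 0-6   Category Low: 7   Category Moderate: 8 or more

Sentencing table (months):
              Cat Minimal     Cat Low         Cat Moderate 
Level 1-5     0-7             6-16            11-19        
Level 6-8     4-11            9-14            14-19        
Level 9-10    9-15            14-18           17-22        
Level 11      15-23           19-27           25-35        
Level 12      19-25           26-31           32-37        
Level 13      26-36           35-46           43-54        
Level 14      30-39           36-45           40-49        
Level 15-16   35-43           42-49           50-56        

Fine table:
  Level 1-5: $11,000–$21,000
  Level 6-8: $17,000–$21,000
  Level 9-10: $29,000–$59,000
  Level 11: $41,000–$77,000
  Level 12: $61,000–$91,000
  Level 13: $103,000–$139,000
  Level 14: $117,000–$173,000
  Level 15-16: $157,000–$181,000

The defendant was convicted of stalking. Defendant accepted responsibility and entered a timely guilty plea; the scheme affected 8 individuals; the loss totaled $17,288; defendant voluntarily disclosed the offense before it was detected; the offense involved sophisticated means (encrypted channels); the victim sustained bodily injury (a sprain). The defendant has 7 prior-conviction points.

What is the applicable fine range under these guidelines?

Base offense level for stalking: 7.
§1 applies: 7 − 1 = 6.
§2 applies: 6 − 3 = 3.
§3 applies (level before this adjustment is 3 < 9, so +1): 3 + 1 = 4.
§4 applies: 4 + 2 = 6.
§5 applies: 6 + 3 = 9.
§6 applies (level before this adjustment is 9 ≥ 8, so +4): 9 + 4 = 13.
Final offense level: 13.
Level 13 falls in the 13 band.
Fine table: Level 13 → $103,000–$139,000.

$103,000–$139,000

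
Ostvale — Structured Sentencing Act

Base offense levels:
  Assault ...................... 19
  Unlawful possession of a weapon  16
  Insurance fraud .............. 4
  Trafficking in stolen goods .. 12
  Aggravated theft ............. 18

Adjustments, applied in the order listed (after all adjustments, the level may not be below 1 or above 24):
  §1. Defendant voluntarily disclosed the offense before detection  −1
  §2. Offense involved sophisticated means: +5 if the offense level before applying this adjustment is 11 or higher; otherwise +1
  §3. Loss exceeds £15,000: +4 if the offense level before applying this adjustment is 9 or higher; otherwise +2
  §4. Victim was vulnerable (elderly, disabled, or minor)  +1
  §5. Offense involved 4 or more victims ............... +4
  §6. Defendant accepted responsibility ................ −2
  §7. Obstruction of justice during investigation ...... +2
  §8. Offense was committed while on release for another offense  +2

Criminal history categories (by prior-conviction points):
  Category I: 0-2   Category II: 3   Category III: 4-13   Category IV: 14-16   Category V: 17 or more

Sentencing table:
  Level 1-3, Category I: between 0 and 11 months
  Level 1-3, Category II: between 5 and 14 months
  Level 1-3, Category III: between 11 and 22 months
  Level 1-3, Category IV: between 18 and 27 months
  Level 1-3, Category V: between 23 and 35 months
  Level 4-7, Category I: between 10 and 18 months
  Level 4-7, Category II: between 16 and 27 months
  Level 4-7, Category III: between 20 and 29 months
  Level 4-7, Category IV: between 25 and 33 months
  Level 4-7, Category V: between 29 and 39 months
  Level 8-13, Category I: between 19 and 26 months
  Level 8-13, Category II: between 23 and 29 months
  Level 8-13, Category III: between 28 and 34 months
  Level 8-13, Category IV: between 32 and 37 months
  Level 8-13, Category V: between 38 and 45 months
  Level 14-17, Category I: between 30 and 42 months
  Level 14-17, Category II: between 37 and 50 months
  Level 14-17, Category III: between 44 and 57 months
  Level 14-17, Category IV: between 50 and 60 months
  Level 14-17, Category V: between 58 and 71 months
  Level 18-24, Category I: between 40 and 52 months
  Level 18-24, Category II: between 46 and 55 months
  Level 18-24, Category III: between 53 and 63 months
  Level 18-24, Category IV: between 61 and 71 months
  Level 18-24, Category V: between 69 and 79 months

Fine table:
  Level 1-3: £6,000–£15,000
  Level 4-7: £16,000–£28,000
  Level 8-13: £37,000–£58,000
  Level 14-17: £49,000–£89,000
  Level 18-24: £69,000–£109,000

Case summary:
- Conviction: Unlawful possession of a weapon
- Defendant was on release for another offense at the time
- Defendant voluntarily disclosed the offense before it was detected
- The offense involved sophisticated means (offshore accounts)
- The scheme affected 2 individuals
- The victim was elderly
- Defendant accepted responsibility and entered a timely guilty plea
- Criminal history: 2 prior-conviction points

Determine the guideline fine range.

Base offense level for unlawful possession of a weapon: 16.
§1 applies: 16 − 1 = 15.
§2 applies (level before this adjustment is 15 ≥ 11, so +5): 15 + 5 = 20.
§4 applies: 20 + 1 = 21.
§6 applies: 21 − 2 = 19.
§8 applies: 19 + 2 = 21.
Final offense level: 21.
Level 21 falls in the 18-24 band.
Fine table: Level 18-24 → £69,000–£109,000.

£69,000–£109,000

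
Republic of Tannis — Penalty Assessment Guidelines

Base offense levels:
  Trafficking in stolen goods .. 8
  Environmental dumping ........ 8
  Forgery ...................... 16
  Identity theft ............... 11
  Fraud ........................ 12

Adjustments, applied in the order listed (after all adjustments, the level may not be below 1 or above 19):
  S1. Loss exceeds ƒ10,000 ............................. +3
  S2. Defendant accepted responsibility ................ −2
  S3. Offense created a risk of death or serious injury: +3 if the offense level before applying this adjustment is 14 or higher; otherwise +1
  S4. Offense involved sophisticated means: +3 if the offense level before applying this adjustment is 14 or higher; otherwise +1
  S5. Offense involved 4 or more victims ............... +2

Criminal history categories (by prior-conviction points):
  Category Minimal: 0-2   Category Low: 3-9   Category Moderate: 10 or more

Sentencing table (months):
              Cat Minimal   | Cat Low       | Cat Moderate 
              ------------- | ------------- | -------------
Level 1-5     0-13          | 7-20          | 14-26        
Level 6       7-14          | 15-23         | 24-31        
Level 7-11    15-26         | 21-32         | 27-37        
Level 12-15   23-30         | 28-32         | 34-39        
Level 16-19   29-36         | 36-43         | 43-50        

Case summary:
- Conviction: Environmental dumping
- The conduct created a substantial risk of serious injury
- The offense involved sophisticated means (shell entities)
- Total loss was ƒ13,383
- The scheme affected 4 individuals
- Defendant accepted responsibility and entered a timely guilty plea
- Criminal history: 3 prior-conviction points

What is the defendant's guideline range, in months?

28-32 months

Base offense level for environmental dumping: 8.
S1 applies: 8 + 3 = 11.
S2 applies: 11 − 2 = 9.
S3 applies (level before this adjustment is 9 < 14, so +1): 9 + 1 = 10.
S4 applies (level before this adjustment is 10 < 14, so +1): 10 + 1 = 11.
S5 applies: 11 + 2 = 13.
Final offense level: 13.
Criminal history: 3 prior points → Category Low (3-9).
Level 13 falls in the 12-15 band.
Grid: Level 12-15 × Category Low = 28-32 months.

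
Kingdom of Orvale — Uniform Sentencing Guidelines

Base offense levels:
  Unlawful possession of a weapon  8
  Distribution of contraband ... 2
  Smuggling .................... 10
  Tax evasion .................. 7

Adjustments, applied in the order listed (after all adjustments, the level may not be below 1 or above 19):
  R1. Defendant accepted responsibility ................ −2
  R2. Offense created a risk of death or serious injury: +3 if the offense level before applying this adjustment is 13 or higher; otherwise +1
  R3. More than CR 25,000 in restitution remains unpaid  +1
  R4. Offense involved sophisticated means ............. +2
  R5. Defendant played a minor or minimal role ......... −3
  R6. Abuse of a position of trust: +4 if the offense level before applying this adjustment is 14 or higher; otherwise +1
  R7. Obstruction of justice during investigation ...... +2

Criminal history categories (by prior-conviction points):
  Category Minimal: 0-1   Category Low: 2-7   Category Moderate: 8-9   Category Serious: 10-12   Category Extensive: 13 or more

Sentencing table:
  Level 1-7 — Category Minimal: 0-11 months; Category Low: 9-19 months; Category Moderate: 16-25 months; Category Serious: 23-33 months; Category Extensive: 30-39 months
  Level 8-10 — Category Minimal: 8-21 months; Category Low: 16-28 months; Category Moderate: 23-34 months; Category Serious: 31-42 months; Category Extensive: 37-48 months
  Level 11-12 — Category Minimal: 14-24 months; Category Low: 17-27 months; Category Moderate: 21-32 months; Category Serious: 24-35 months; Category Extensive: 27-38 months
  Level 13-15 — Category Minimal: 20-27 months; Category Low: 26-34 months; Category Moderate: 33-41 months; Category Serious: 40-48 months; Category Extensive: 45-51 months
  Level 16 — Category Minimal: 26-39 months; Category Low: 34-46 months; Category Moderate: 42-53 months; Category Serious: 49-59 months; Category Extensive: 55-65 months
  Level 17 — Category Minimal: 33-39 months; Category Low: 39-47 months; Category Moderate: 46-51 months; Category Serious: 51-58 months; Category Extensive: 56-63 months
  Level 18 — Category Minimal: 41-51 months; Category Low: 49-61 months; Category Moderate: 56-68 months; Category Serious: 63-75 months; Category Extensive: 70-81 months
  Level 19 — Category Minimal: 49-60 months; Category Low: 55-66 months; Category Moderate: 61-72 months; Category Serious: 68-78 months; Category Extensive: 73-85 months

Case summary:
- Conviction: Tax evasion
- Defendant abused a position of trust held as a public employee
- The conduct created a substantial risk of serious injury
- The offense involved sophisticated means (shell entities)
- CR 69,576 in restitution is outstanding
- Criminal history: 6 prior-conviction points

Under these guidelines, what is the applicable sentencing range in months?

17-27 months

Base offense level for tax evasion: 7.
R2 applies (level before this adjustment is 7 < 13, so +1): 7 + 1 = 8.
R3 applies: 8 + 1 = 9.
R4 applies: 9 + 2 = 11.
R5 does not apply.
R6 applies (level before this adjustment is 11 < 14, so +1): 11 + 1 = 12.
R7 does not apply.
Final offense level: 12.
Criminal history: 6 prior points → Category Low (2-7).
Level 12 falls in the 11-12 band.
Grid: Level 11-12 × Category Low = 17-27 months.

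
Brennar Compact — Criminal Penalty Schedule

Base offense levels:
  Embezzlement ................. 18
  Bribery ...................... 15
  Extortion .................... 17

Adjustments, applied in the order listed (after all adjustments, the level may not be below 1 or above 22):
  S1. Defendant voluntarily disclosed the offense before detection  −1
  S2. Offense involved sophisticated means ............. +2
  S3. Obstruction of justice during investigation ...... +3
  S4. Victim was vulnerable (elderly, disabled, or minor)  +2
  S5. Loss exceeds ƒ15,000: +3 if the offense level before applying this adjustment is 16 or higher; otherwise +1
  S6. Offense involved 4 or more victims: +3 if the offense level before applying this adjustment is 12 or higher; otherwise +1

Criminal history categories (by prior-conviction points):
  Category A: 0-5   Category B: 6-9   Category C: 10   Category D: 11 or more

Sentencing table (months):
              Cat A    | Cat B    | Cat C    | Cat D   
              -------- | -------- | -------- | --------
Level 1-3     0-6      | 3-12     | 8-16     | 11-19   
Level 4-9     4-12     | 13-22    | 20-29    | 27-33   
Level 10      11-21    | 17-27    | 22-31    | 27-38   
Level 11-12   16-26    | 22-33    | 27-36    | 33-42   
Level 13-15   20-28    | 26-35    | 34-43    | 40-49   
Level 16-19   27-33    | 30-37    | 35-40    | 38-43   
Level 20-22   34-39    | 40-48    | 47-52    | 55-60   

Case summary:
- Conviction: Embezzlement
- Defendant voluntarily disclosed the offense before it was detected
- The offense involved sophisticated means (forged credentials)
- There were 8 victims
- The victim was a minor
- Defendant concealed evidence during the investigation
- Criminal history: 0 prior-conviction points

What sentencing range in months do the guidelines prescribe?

34-39 months

Base offense level for embezzlement: 18.
S1 applies: 18 − 1 = 17.
S2 applies: 17 + 2 = 19.
S3 applies: 19 + 3 = 22.
S4 applies: 22 + 2 = 24.
S6 applies (level before this adjustment is 24 ≥ 12, so +3): 24 + 3 = 27.
Level 27 exceeds the maximum of 22; capped at 22.
Final offense level: 22.
Criminal history: 0 prior points → Category A (0-5).
Level 22 falls in the 20-22 band.
Grid: Level 20-22 × Category A = 34-39 months.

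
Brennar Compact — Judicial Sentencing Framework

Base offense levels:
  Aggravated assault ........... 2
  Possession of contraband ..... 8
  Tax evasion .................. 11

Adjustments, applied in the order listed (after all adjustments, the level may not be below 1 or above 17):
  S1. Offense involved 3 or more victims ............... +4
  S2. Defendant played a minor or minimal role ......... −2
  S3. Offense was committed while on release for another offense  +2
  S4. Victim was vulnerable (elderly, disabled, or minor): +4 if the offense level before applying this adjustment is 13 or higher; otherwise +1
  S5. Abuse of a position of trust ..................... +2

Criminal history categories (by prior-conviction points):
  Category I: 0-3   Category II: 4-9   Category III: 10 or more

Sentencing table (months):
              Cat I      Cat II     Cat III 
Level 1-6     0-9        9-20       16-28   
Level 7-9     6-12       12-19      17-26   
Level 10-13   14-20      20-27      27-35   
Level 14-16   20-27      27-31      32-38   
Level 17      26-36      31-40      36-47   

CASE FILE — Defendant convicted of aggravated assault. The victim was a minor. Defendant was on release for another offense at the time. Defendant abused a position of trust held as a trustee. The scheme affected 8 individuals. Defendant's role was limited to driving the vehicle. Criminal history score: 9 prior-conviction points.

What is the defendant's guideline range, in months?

Base offense level for aggravated assault: 2.
S1 applies: 2 + 4 = 6.
S2 applies: 6 − 2 = 4.
S3 applies: 4 + 2 = 6.
S4 applies (level before this adjustment is 6 < 13, so +1): 6 + 1 = 7.
S5 applies: 7 + 2 = 9.
Final offense level: 9.
Criminal history: 9 prior points → Category II (4-9).
Level 9 falls in the 7-9 band.
Grid: Level 7-9 × Category II = 12-19 months.

12-19 months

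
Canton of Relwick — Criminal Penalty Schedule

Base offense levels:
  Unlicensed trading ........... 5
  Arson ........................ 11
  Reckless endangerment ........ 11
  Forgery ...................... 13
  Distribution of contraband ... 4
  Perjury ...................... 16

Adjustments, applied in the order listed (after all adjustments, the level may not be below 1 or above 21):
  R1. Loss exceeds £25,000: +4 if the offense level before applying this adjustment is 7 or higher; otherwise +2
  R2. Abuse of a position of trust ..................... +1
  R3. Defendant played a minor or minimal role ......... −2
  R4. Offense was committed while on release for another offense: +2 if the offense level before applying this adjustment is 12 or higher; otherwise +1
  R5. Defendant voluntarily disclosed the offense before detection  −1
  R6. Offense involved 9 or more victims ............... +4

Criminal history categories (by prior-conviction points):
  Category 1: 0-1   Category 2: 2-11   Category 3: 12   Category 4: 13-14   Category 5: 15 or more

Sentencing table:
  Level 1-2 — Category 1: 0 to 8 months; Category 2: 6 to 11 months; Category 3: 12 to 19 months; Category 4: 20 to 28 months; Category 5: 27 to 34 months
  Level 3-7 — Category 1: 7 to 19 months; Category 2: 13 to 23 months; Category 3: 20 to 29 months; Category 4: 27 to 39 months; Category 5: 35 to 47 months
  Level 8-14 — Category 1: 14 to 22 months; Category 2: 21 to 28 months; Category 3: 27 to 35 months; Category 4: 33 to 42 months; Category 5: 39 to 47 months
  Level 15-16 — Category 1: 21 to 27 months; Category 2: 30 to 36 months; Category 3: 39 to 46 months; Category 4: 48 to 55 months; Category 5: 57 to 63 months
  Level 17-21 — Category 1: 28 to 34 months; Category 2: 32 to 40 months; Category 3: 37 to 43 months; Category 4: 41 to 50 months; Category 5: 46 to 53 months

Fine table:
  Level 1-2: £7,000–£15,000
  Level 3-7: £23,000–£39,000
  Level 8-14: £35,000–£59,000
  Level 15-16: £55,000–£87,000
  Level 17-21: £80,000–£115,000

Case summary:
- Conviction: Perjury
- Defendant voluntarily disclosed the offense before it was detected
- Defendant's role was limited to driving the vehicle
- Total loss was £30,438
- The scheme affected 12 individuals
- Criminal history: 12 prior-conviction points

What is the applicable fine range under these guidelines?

Base offense level for perjury: 16.
R1 applies (level before this adjustment is 16 ≥ 7, so +4): 16 + 4 = 20.
R2 does not apply.
R3 applies: 20 − 2 = 18.
R5 applies: 18 − 1 = 17.
R6 applies: 17 + 4 = 21.
Final offense level: 21.
Level 21 falls in the 17-21 band.
Fine table: Level 17-21 → £80,000–£115,000.

£80,000–£115,000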